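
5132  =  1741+3391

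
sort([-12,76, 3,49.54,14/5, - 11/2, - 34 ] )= [-34, - 12, - 11/2, 14/5,3,49.54,76]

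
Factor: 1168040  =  2^3*5^1*29201^1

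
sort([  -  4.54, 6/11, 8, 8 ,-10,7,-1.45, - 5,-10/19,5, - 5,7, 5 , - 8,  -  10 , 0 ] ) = [ -10,-10, - 8, - 5, -5,  -  4.54, - 1.45 ,  -  10/19, 0,6/11,  5, 5, 7, 7, 8, 8] 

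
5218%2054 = 1110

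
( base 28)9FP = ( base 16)1D4D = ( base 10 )7501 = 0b1110101001101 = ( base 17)18G4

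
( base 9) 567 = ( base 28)GI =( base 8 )722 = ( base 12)32a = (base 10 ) 466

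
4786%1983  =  820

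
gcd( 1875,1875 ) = 1875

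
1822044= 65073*28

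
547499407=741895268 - 194395861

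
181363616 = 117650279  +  63713337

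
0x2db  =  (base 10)731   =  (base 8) 1333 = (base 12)50B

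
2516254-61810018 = - 59293764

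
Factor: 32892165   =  3^2*5^1*101^1*7237^1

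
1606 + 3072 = 4678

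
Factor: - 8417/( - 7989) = 3^( - 1)*19^1*443^1*2663^( - 1 ) 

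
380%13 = 3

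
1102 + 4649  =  5751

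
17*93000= 1581000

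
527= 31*17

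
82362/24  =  3431+3/4 = 3431.75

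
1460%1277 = 183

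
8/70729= 8/70729 = 0.00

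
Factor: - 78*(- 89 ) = 2^1 * 3^1*13^1*89^1 = 6942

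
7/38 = 7/38  =  0.18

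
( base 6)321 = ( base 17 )72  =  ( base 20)61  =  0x79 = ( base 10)121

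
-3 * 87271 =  - 261813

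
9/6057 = 1/673 =0.00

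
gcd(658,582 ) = 2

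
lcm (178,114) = 10146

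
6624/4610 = 3312/2305 =1.44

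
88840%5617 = 4585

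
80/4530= 8/453 = 0.02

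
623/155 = 4 + 3/155 = 4.02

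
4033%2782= 1251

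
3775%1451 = 873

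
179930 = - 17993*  ( - 10) 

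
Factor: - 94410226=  - 2^1*1373^1*34381^1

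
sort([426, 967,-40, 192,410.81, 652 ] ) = [ - 40, 192 , 410.81,426, 652, 967 ]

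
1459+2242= 3701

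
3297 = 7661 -4364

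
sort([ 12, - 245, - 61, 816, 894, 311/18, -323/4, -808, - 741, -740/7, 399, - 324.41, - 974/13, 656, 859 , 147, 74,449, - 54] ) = [ - 808,-741, - 324.41,  -  245,-740/7,-323/4, - 974/13,- 61,-54, 12, 311/18,74,147, 399 , 449, 656, 816, 859, 894]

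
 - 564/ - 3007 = 564/3007= 0.19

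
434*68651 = 29794534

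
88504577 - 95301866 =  - 6797289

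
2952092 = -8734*( - 338) 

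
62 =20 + 42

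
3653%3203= 450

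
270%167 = 103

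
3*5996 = 17988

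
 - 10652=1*(-10652)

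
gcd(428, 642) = 214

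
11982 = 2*5991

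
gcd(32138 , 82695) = 1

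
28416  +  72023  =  100439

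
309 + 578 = 887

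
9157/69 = 9157/69 = 132.71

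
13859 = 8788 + 5071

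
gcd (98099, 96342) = 1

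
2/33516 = 1/16758 = 0.00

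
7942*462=3669204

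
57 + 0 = 57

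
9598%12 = 10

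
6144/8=768 = 768.00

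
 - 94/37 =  - 94/37  =  - 2.54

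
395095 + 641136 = 1036231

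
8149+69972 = 78121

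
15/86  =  15/86=0.17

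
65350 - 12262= 53088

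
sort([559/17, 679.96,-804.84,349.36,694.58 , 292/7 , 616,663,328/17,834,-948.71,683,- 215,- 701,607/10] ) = [ - 948.71,- 804.84,- 701, - 215, 328/17, 559/17,292/7,607/10, 349.36,616 , 663, 679.96,683, 694.58,834] 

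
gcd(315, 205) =5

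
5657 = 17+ 5640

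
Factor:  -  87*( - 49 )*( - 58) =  - 2^1*3^1*7^2*29^2 = -  247254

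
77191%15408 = 151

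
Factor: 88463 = 88463^1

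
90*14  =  1260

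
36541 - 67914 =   -  31373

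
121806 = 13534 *9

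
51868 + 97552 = 149420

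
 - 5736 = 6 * ( - 956)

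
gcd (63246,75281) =83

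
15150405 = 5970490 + 9179915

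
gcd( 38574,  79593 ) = 3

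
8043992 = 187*43016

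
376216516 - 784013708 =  - 407797192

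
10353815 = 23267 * 445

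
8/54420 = 2/13605 =0.00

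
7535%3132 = 1271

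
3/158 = 3/158 = 0.02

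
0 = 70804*0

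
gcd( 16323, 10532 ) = 1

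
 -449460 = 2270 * (-198 )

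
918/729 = 1 + 7/27 = 1.26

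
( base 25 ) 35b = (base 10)2011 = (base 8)3733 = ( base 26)2P9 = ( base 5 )31021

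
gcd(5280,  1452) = 132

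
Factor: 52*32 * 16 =26624 = 2^11 *13^1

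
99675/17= 5863 + 4/17 = 5863.24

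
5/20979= 5/20979  =  0.00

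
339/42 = 113/14 =8.07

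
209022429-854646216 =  - 645623787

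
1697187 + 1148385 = 2845572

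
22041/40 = 22041/40 =551.02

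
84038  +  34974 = 119012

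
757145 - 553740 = 203405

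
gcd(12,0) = 12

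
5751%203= 67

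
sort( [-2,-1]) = [ - 2 , - 1 ]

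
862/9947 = 862/9947= 0.09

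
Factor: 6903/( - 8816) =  - 2^(  -  4 )*3^2 * 13^1*19^( - 1) * 29^ ( - 1) *59^1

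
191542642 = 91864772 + 99677870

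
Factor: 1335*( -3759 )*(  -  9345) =3^3*5^2*7^2*89^2*179^1 = 46895686425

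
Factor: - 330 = - 2^1*3^1*5^1*11^1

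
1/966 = 1/966 = 0.00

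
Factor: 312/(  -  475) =-2^3*3^1*5^(  -  2)*13^1 *19^( - 1) 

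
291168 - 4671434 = -4380266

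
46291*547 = 25321177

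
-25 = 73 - 98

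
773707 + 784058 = 1557765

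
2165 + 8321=10486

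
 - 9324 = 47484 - 56808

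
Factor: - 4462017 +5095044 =3^1*79^1*2671^1 = 633027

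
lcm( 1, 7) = 7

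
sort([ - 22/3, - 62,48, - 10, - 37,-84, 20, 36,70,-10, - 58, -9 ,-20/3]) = [-84,-62,-58,-37,  -  10, - 10 , -9, - 22/3, - 20/3,20, 36,48,70]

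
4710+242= 4952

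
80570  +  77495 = 158065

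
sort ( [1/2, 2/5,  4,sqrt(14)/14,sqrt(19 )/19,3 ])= [sqrt( 19 ) /19,  sqrt( 14 )/14, 2/5,1/2, 3, 4]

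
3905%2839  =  1066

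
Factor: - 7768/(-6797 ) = 8/7 = 2^3*7^( - 1 ) 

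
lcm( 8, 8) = 8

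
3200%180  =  140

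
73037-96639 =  - 23602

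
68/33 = 68/33 = 2.06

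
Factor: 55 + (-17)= 38 = 2^1*19^1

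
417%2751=417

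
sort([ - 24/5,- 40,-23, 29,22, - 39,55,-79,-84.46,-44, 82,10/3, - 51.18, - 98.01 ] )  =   [ -98.01,-84.46, - 79, - 51.18 ,-44, - 40 ,-39, - 23,  -  24/5,10/3, 22,29,  55,82 ] 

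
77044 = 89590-12546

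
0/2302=0 =0.00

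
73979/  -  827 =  - 90 + 451/827 = - 89.45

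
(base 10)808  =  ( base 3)1002221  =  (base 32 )p8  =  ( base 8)1450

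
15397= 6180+9217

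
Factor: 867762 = 2^1*3^2 * 7^1*71^1*97^1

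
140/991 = 140/991=0.14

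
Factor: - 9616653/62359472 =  - 2^( - 4 )*3^2*7^( - 1)*556781^(  -  1)*1068517^1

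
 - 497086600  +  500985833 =3899233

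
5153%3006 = 2147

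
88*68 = 5984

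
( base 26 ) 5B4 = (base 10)3670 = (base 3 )12000221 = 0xe56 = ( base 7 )13462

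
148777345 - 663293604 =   -  514516259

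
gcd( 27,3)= 3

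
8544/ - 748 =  -12+108/187=-11.42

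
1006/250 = 4 + 3/125 =4.02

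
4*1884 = 7536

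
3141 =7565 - 4424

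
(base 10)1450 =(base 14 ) 758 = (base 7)4141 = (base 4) 112222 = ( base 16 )5aa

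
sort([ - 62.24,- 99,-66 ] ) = [ - 99 , - 66, - 62.24]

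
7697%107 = 100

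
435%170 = 95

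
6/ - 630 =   -  1/105 = -  0.01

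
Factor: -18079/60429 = -3^( - 1)*101^1 *179^1*20143^ ( - 1 ) 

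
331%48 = 43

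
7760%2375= 635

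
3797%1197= 206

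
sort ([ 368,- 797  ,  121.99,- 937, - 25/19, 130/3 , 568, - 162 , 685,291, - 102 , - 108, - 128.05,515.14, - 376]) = [ - 937, - 797, -376, - 162, - 128.05, - 108,-102, - 25/19,  130/3, 121.99,291,368, 515.14, 568, 685 ]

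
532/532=1 =1.00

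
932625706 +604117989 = 1536743695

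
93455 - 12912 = 80543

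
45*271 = 12195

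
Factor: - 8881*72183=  - 3^1 * 83^1*107^1 * 24061^1  =  -641057223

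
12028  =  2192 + 9836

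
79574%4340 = 1454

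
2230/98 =22 + 37/49 = 22.76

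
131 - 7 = 124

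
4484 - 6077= -1593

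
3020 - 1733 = 1287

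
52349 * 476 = 24918124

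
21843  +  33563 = 55406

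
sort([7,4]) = [4,7 ] 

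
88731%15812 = 9671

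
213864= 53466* 4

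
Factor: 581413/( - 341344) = - 2^(  -  5)*7^1*  10667^(  -  1)*83059^1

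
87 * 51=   4437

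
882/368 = 441/184 = 2.40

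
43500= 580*75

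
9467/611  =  9467/611  =  15.49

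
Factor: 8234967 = 3^1*13^1*211153^1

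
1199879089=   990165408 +209713681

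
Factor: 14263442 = 2^1 * 17^1*419513^1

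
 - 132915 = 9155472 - 9288387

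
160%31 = 5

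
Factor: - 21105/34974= - 2^(  -  1)*5^1*7^1*29^(- 1) = - 35/58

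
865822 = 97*8926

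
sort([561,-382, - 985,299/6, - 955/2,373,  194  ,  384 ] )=[ - 985, - 955/2, - 382, 299/6 , 194, 373 , 384, 561]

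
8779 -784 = 7995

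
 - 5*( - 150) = 750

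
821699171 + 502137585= 1323836756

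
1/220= 1/220 =0.00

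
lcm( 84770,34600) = 1695400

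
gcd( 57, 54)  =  3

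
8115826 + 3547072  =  11662898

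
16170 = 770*21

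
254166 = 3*84722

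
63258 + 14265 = 77523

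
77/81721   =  77/81721 = 0.00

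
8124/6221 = 8124/6221 = 1.31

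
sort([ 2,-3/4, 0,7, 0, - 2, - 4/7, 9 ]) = [- 2, - 3/4,-4/7,0, 0, 2,7, 9]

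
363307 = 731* 497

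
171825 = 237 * 725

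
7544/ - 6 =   -  3772/3 = - 1257.33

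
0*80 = 0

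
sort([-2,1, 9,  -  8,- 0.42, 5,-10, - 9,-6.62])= [-10, - 9,-8, - 6.62,-2, - 0.42 , 1,5,9 ]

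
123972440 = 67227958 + 56744482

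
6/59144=3/29572 = 0.00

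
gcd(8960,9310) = 70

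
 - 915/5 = -183 = - 183.00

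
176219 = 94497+81722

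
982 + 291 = 1273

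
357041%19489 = 6239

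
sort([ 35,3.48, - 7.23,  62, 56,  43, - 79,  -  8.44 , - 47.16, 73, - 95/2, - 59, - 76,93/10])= [ - 79,-76, - 59, - 95/2, - 47.16, - 8.44, - 7.23,3.48, 93/10,35,43,56, 62,  73]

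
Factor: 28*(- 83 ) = -2^2*7^1*83^1 =-2324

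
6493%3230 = 33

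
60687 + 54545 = 115232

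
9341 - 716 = 8625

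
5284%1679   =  247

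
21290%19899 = 1391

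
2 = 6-4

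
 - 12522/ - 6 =2087/1 = 2087.00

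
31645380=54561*580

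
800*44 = 35200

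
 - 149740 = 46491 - 196231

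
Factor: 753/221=3^1*13^( - 1)*17^( - 1 )*251^1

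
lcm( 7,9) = 63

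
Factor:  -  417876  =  -2^2*3^1*97^1*359^1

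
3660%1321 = 1018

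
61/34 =1 + 27/34 = 1.79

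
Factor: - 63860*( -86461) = 5521399460= 2^2*5^1*31^1* 103^1*86461^1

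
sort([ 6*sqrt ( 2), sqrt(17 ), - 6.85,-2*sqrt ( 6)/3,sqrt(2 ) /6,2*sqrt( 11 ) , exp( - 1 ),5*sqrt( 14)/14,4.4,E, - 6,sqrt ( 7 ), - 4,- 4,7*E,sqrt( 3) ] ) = [-6.85 , - 6,  -  4,- 4, - 2*sqrt ( 6 ) /3, sqrt (2 )/6,exp( - 1),5*sqrt( 14) /14, sqrt( 3), sqrt( 7),E,sqrt(17),4.4, 2*sqrt(11 ),6*sqrt (2),7*E]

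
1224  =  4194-2970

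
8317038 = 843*9866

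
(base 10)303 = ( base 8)457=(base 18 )gf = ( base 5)2203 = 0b100101111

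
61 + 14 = 75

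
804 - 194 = 610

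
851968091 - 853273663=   -  1305572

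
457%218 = 21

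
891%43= 31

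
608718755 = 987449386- 378730631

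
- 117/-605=117/605  =  0.19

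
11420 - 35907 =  - 24487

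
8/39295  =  8/39295=0.00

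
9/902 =9/902= 0.01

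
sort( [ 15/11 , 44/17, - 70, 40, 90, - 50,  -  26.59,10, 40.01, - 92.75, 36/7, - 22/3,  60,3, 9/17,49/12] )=[-92.75, - 70,-50 , - 26.59, - 22/3, 9/17,15/11, 44/17, 3, 49/12,  36/7, 10, 40, 40.01, 60, 90 ] 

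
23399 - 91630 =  - 68231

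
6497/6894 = 6497/6894 = 0.94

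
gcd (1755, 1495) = 65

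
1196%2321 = 1196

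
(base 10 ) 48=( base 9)53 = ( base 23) 22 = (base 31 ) 1h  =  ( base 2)110000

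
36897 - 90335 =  - 53438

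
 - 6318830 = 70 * ( - 90269) 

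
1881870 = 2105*894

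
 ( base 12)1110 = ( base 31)1to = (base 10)1884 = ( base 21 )45f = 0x75c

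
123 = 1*123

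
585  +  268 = 853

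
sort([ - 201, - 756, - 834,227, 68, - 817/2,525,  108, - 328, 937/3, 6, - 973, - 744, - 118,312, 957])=[  -  973,-834,  -  756, - 744, - 817/2, - 328, - 201, -118, 6, 68, 108 , 227,312, 937/3, 525,957]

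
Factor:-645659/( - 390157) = 7^1 * 92237^1*390157^( - 1 )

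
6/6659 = 6/6659 = 0.00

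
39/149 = 39/149  =  0.26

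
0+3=3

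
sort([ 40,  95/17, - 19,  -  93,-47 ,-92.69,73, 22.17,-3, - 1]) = [ - 93, - 92.69, -47,-19,-3, - 1,95/17,  22.17,40 , 73 ] 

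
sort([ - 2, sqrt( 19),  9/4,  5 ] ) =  [ - 2,9/4,sqrt(19 ), 5] 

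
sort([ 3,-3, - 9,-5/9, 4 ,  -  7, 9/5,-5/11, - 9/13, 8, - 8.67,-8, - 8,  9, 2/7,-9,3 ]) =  [ - 9,-9, - 8.67, - 8,- 8,-7 ,-3 ,-9/13,-5/9,  -  5/11,  2/7,9/5,  3,3,  4, 8,9] 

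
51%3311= 51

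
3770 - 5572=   -1802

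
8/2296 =1/287 = 0.00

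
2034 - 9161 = - 7127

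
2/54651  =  2/54651 = 0.00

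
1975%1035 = 940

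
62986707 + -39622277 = 23364430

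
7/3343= 7/3343 = 0.00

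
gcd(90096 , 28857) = 3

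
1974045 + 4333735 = 6307780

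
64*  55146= 3529344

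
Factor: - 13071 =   -  3^1*4357^1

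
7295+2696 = 9991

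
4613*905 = 4174765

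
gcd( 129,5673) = 3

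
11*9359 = 102949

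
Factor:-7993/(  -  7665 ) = 3^ ( - 1)*5^ ( - 1)*7^(-1)*73^(-1)*7993^1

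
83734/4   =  20933 + 1/2= 20933.50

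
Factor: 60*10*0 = 0 = 0^1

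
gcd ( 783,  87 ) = 87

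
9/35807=9/35807 = 0.00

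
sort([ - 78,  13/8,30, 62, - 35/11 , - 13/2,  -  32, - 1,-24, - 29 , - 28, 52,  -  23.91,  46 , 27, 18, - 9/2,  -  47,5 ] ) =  [ - 78, - 47, - 32, - 29, - 28, - 24, - 23.91, - 13/2, - 9/2,  -  35/11, - 1, 13/8 , 5, 18,27,30 , 46  ,  52, 62 ] 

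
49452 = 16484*3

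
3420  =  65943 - 62523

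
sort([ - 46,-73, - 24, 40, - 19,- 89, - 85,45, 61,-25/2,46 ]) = [-89, - 85,-73, - 46,  -  24,-19,-25/2 , 40, 45, 46, 61]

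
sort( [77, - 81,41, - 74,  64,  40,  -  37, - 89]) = [ -89, - 81, -74, - 37, 40, 41,64,77]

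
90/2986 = 45/1493= 0.03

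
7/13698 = 7/13698 = 0.00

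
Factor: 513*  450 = 230850=2^1*3^5*5^2*19^1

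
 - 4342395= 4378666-8721061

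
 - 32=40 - 72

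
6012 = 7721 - 1709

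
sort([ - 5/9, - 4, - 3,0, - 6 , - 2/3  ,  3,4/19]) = [-6, - 4, - 3, - 2/3, - 5/9,0,4/19,3 ] 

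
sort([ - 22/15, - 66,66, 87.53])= [ - 66, - 22/15, 66, 87.53 ]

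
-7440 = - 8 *930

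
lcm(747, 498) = 1494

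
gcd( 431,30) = 1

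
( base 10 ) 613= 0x265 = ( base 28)lp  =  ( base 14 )31B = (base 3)211201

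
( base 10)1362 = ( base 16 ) 552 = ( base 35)13W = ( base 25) 24C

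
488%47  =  18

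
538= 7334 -6796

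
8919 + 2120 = 11039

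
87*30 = 2610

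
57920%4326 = 1682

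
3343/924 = 3 + 571/924 = 3.62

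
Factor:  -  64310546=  - 2^1*587^1*54779^1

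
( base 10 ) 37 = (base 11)34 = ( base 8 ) 45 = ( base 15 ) 27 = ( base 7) 52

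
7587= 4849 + 2738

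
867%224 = 195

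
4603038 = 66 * 69743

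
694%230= 4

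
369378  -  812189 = - 442811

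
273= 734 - 461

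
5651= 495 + 5156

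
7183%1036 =967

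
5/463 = 5/463 = 0.01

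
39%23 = 16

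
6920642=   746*9277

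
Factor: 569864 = 2^3 * 71233^1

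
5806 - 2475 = 3331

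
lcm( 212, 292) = 15476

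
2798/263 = 10 + 168/263 = 10.64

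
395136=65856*6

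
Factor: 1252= 2^2*313^1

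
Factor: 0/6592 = 0^1= 0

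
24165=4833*5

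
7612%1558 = 1380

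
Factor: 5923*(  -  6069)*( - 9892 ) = 2^2*3^1*7^1*17^2*2473^1* 5923^1= 355584627804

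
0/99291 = 0 = 0.00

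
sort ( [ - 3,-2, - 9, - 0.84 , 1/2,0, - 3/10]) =[- 9,-3, - 2, - 0.84, - 3/10,0 , 1/2] 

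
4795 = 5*959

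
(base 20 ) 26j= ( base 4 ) 32223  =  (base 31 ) u9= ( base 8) 1653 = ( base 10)939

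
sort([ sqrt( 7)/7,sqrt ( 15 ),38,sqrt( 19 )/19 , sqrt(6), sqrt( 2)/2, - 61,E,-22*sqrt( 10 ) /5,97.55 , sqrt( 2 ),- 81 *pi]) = [-81*pi, - 61, - 22*sqrt( 10) /5,sqrt( 19)/19,sqrt( 7)/7,  sqrt (2)/2,sqrt ( 2),sqrt(6),  E, sqrt ( 15),38, 97.55 ] 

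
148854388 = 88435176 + 60419212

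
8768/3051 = 8768/3051 = 2.87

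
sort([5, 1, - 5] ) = [ - 5, 1, 5]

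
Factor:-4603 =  - 4603^1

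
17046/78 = 2841/13 = 218.54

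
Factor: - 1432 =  - 2^3*179^1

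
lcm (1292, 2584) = 2584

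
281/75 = 281/75  =  3.75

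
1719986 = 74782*23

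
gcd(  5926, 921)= 1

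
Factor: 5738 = 2^1*19^1*151^1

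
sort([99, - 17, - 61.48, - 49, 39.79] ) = [ - 61.48, - 49, - 17,39.79,99] 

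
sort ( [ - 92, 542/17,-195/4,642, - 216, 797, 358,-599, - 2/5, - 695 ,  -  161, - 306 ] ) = [  -  695,- 599,-306,  -  216, - 161, - 92, - 195/4,- 2/5 , 542/17,358,642,797]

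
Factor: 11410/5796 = 815/414 = 2^( - 1)*3^( - 2)*5^1 * 23^(-1)*163^1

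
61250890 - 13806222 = 47444668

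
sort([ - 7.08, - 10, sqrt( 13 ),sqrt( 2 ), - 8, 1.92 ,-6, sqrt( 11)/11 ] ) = [ - 10, - 8 , - 7.08 , - 6,sqrt ( 11 ) /11, sqrt( 2 ), 1.92,sqrt ( 13 ) ]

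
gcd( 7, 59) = 1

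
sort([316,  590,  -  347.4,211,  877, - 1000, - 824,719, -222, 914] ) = [ - 1000,  -  824, - 347.4, - 222,211,316, 590, 719, 877,914 ]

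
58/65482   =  1/1129 =0.00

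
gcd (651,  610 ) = 1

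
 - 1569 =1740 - 3309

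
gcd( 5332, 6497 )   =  1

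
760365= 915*831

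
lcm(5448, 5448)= 5448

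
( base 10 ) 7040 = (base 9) 10582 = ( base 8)15600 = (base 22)EC0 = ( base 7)26345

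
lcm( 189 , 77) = 2079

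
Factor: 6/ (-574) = -3^1*7^( - 1 )*41^( - 1)  =  - 3/287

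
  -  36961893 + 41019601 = 4057708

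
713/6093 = 713/6093 = 0.12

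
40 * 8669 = 346760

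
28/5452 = 7/1363 =0.01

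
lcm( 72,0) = 0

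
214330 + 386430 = 600760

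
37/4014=37/4014 = 0.01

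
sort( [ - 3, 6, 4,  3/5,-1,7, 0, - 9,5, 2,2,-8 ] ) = [ - 9, - 8, - 3, -1,0, 3/5,2, 2 , 4, 5, 6,7]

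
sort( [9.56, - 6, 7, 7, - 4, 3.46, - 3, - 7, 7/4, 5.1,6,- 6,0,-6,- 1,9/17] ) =[ - 7,  -  6,-6, - 6, - 4, - 3,  -  1,0 , 9/17,7/4,  3.46,5.1,6,7,7,9.56]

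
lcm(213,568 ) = 1704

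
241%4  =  1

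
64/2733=64/2733 = 0.02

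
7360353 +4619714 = 11980067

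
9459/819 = 1051/91 = 11.55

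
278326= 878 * 317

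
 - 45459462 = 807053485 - 852512947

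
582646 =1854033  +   - 1271387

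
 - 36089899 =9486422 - 45576321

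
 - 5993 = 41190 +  - 47183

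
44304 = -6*(-7384 )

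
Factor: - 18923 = - 127^1*149^1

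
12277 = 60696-48419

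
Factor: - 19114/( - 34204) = 19/34 = 2^ (-1) *17^(  -  1) * 19^1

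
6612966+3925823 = 10538789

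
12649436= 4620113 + 8029323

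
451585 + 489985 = 941570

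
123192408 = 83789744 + 39402664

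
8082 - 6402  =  1680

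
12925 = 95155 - 82230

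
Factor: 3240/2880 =9/8 = 2^(-3 )*3^2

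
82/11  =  82/11 = 7.45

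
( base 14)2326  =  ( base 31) 6B3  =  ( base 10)6110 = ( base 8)13736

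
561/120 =187/40 = 4.67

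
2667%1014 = 639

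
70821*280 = 19829880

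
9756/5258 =1+2249/2629=1.86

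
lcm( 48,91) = 4368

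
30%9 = 3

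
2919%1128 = 663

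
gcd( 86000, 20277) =1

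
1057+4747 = 5804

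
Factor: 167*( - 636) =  - 2^2*3^1*53^1*167^1 = - 106212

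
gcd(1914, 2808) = 6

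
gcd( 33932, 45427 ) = 1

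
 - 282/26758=-141/13379 = - 0.01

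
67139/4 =67139/4 = 16784.75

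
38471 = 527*73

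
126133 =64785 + 61348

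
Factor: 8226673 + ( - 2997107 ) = 2^1*337^1*7759^1 = 5229566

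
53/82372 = 53/82372 = 0.00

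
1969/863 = 2 + 243/863 = 2.28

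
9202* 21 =193242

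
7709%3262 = 1185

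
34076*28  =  954128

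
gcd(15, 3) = 3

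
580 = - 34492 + 35072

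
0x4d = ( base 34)29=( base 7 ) 140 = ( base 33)2b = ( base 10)77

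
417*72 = 30024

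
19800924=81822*242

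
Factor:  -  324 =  -2^2*3^4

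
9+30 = 39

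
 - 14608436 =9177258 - 23785694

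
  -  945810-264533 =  - 1210343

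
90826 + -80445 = 10381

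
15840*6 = 95040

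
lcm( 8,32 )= 32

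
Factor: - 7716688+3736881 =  - 3979807 = - 13^1*306139^1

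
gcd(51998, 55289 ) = 1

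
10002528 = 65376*153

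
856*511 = 437416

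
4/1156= 1/289 = 0.00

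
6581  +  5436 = 12017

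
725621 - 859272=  - 133651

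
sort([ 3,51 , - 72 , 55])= [ - 72 , 3,  51,55]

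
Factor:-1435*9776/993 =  - 14028560/993 = -  2^4*3^ ( - 1 )*5^1*7^1  *13^1*41^1*47^1 * 331^ ( - 1)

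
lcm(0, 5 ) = 0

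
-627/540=-2+151/180= - 1.16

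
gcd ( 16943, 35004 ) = 1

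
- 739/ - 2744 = 739/2744   =  0.27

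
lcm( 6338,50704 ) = 50704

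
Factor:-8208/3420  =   -12/5 = - 2^2*3^1*5^( -1)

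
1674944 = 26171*64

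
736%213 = 97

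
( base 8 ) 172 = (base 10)122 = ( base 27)4E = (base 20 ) 62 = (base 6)322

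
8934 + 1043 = 9977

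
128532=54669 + 73863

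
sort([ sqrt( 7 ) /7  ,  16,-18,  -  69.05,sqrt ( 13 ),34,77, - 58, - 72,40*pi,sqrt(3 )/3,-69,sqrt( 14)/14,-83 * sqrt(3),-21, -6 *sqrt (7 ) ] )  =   [ - 83*sqrt( 3), - 72, -69.05, - 69 ,-58,-21, - 18 ,-6*sqrt( 7), sqrt( 14)/14, sqrt( 7 )/7,sqrt( 3 )/3, sqrt(13),16,34,77, 40* pi]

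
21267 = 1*21267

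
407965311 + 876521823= 1284487134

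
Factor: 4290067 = 19^1  *43^1 * 59^1 * 89^1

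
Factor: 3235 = 5^1*647^1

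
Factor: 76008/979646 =38004/489823=2^2* 3^1*3167^1*489823^(-1 )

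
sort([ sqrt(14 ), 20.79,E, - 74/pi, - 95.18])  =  [ - 95.18, - 74/pi , E,sqrt(14 ), 20.79 ] 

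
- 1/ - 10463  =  1/10463  =  0.00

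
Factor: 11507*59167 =680834669 = 37^1 * 311^1*59167^1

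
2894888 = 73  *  39656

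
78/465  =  26/155 = 0.17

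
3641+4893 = 8534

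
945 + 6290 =7235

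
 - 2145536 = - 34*63104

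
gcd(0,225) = 225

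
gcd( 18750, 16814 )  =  2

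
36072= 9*4008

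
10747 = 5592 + 5155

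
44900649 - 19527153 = 25373496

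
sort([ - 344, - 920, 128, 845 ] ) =[  -  920, - 344,128, 845]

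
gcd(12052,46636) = 524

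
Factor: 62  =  2^1* 31^1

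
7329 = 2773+4556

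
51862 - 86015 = -34153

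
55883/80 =698 + 43/80 = 698.54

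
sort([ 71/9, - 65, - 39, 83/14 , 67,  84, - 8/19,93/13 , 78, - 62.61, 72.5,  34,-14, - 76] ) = [ - 76, - 65, - 62.61, - 39, - 14,-8/19,  83/14,  93/13 , 71/9,34 , 67, 72.5, 78, 84]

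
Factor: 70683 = 3^1 * 23561^1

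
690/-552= - 5/4= -1.25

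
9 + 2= 11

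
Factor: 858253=11^2* 41^1 * 173^1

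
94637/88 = 1075 + 37/88 = 1075.42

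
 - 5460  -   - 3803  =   - 1657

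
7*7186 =50302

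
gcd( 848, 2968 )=424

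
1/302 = 1/302 = 0.00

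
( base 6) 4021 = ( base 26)17j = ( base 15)3d7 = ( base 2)1101101101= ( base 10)877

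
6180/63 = 98+2/21 =98.10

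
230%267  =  230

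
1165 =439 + 726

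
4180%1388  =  16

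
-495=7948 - 8443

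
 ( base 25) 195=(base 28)12f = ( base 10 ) 855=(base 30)sf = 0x357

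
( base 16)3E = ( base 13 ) 4A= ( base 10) 62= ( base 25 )2C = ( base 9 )68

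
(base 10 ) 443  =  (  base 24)IB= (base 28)fn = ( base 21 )102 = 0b110111011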